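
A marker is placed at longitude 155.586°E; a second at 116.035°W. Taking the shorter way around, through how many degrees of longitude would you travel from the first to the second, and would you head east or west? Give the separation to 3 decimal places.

Raw difference: -116.035 − 155.586 = -271.621°.
Normalise into (−180°, 180°]: -271.621° + 360° = 88.379°.
Positive ⇒ the second point lies to the east; separation 88.379°.

88.379° east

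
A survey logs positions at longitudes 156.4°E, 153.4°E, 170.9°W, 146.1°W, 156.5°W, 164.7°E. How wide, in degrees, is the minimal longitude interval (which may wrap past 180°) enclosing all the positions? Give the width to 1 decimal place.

60.5°

Sort the longitudes: -170.9°, -156.5°, -146.1°, +153.4°, +156.4°, +164.7°.
Eastward gaps between consecutive values (wrapping around): 14.4°, 10.4°, 299.5°, 3.0°, 8.3°, 24.4°.
Largest gap = 299.5° ⇒ minimal covering band is its complement: 360° − 299.5° = 60.5°.
Band runs from +153.4° eastward to -146.1°, crossing the antimeridian.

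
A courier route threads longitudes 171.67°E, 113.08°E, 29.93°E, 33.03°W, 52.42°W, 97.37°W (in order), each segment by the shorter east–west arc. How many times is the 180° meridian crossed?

0

Leg 1: +171.67° → +113.08°, shortest Δλ = -58.59° (west) — does not cross 180°.
Leg 2: +113.08° → +29.93°, shortest Δλ = -83.15° (west) — does not cross 180°.
Leg 3: +29.93° → -33.03°, shortest Δλ = -62.96° (west) — does not cross 180°.
Leg 4: -33.03° → -52.42°, shortest Δλ = -19.39° (west) — does not cross 180°.
Leg 5: -52.42° → -97.37°, shortest Δλ = -44.95° (west) — does not cross 180°.
Total crossings: 0.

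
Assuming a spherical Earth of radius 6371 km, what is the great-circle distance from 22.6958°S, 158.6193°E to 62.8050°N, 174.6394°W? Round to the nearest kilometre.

Δλ = -174.6394 − 158.6193 = -333.2587°; wrapped into (−180°, 180°]: 26.7413°.
Δφ = 62.8050 − -22.6958 = 85.5008°.
a = sin²(Δφ/2) + cos φ₁ · cos φ₂ · sin²(Δλ/2) = 0.483325.
c = 2·atan2(√a, √(1−a)) = 1.53744 rad → d = 6371·c ≈ 9795.03 km.

9795 km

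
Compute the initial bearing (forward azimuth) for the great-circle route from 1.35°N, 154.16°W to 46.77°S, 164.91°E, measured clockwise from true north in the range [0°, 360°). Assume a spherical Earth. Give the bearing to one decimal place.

Δλ = 164.91 − -154.16 = 319.07°; wrapped into (−180°, 180°]: -40.93°.
θ = atan2( sin Δλ · cos φ₂ , cos φ₁ · sin φ₂ − sin φ₁ · cos φ₂ · cos Δλ )
  = atan2(-0.44872, -0.74060) = -148.789° → normalised to [0°, 360°): 211.211°.

211.2°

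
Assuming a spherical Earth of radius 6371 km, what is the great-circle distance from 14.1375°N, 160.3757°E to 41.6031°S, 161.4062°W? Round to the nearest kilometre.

Δλ = -161.4062 − 160.3757 = -321.7819°; wrapped into (−180°, 180°]: 38.2181°.
Δφ = -41.6031 − 14.1375 = -55.7406°.
a = sin²(Δφ/2) + cos φ₁ · cos φ₂ · sin²(Δλ/2) = 0.296240.
c = 2·atan2(√a, √(1−a)) = 1.15106 rad → d = 6371·c ≈ 7333.40 km.

7333 km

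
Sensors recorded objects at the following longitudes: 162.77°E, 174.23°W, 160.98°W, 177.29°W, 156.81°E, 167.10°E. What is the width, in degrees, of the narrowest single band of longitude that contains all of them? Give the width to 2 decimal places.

Sort the longitudes: -177.29°, -174.23°, -160.98°, +156.81°, +162.77°, +167.10°.
Eastward gaps between consecutive values (wrapping around): 3.06°, 13.25°, 317.79°, 5.96°, 4.33°, 15.61°.
Largest gap = 317.79° ⇒ minimal covering band is its complement: 360° − 317.79° = 42.21°.
Band runs from +156.81° eastward to -160.98°, crossing the antimeridian.

42.21°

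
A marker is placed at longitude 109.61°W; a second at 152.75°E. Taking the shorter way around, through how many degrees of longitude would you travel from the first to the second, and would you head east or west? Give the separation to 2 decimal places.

Raw difference: 152.75 − -109.61 = 262.36°.
Normalise into (−180°, 180°]: 262.36° − 360° = -97.64°.
Negative ⇒ the second point lies to the west; separation 97.64°.

97.64° west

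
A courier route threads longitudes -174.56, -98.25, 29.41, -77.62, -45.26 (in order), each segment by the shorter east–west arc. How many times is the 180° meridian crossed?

Leg 1: -174.56° → -98.25°, shortest Δλ = 76.31° (east) — does not cross 180°.
Leg 2: -98.25° → +29.41°, shortest Δλ = 127.66° (east) — does not cross 180°.
Leg 3: +29.41° → -77.62°, shortest Δλ = -107.03° (west) — does not cross 180°.
Leg 4: -77.62° → -45.26°, shortest Δλ = 32.36° (east) — does not cross 180°.
Total crossings: 0.

0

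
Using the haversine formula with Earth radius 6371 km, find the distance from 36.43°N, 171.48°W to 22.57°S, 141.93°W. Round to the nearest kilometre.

Δλ = -141.93 − -171.48 = 29.55°.
Δφ = -22.57 − 36.43 = -59.00°.
a = sin²(Δφ/2) + cos φ₁ · cos φ₂ · sin²(Δλ/2) = 0.290801.
c = 2·atan2(√a, √(1−a)) = 1.13912 rad → d = 6371·c ≈ 7257.31 km.

7257 km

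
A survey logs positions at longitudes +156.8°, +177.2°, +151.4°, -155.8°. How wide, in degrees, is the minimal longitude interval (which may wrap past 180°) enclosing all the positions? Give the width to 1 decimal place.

Sort the longitudes: -155.8°, +151.4°, +156.8°, +177.2°.
Eastward gaps between consecutive values (wrapping around): 307.2°, 5.4°, 20.4°, 27.0°.
Largest gap = 307.2° ⇒ minimal covering band is its complement: 360° − 307.2° = 52.8°.
Band runs from +151.4° eastward to -155.8°, crossing the antimeridian.

52.8°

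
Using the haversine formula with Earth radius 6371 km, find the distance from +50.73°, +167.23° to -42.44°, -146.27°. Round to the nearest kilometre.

11296 km

Δλ = -146.27 − 167.23 = -313.50°; wrapped into (−180°, 180°]: 46.50°.
Δφ = -42.44 − 50.73 = -93.17°.
a = sin²(Δφ/2) + cos φ₁ · cos φ₂ · sin²(Δλ/2) = 0.600438.
c = 2·atan2(√a, √(1−a)) = 1.77305 rad → d = 6371·c ≈ 11296.09 km.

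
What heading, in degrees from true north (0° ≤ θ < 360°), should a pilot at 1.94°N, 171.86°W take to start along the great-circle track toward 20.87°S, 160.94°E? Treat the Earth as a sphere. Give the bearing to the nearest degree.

228°

Δλ = 160.94 − -171.86 = 332.80°; wrapped into (−180°, 180°]: -27.20°.
θ = atan2( sin Δλ · cos φ₂ , cos φ₁ · sin φ₂ − sin φ₁ · cos φ₂ · cos Δλ )
  = atan2(-0.42711, -0.38418) = -131.971° → normalised to [0°, 360°): 228.029°.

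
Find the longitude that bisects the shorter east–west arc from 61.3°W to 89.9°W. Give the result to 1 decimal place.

75.6°W

Signed shortest Δλ from -61.3° to -89.9° is -28.6°.
Midpoint longitude = -61.3° + (-28.6°)/2 = -61.3° − 14.3° = -75.6°.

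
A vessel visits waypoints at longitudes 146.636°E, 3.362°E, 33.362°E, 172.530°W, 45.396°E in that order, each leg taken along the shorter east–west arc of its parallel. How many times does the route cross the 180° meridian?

2

Leg 1: +146.636° → +3.362°, shortest Δλ = -143.274° (west) — does not cross 180°.
Leg 2: +3.362° → +33.362°, shortest Δλ = 30.0° (east) — does not cross 180°.
Leg 3: +33.362° → -172.530°, shortest Δλ = 154.108° (east) — crosses 180°.
Leg 4: -172.530° → +45.396°, shortest Δλ = -142.074° (west) — crosses 180°.
Total crossings: 2.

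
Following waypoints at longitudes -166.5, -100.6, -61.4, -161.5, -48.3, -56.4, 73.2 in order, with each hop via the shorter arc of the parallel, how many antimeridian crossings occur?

Leg 1: -166.5° → -100.6°, shortest Δλ = 65.9° (east) — does not cross 180°.
Leg 2: -100.6° → -61.4°, shortest Δλ = 39.2° (east) — does not cross 180°.
Leg 3: -61.4° → -161.5°, shortest Δλ = -100.1° (west) — does not cross 180°.
Leg 4: -161.5° → -48.3°, shortest Δλ = 113.2° (east) — does not cross 180°.
Leg 5: -48.3° → -56.4°, shortest Δλ = -8.1° (west) — does not cross 180°.
Leg 6: -56.4° → +73.2°, shortest Δλ = 129.6° (east) — does not cross 180°.
Total crossings: 0.

0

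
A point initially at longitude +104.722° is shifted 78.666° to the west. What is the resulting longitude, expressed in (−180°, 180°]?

Start at +104.722°; shift −78.666° → +26.056°.
+26.056° already lies in (−180°, 180°].

+26.056°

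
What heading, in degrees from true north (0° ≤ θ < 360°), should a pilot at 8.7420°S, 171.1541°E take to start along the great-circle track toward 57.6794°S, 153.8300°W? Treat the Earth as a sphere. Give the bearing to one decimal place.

Δλ = -153.8300 − 171.1541 = -324.9841°; wrapped into (−180°, 180°]: 35.0159°.
θ = atan2( sin Δλ · cos φ₂ , cos φ₁ · sin φ₂ − sin φ₁ · cos φ₂ · cos Δλ )
  = atan2(0.30679, -0.76870) = 158.243° → normalised to [0°, 360°): 158.243°.

158.2°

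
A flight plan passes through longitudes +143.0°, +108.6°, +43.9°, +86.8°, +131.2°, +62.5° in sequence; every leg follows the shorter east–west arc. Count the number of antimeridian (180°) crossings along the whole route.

0

Leg 1: +143.0° → +108.6°, shortest Δλ = -34.4° (west) — does not cross 180°.
Leg 2: +108.6° → +43.9°, shortest Δλ = -64.7° (west) — does not cross 180°.
Leg 3: +43.9° → +86.8°, shortest Δλ = 42.9° (east) — does not cross 180°.
Leg 4: +86.8° → +131.2°, shortest Δλ = 44.4° (east) — does not cross 180°.
Leg 5: +131.2° → +62.5°, shortest Δλ = -68.7° (west) — does not cross 180°.
Total crossings: 0.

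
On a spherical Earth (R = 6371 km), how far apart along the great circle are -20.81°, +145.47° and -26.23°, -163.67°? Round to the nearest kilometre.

5189 km

Δλ = -163.67 − 145.47 = -309.14°; wrapped into (−180°, 180°]: 50.86°.
Δφ = -26.23 − -20.81 = -5.42°.
a = sin²(Δφ/2) + cos φ₁ · cos φ₂ · sin²(Δλ/2) = 0.156849.
c = 2·atan2(√a, √(1−a)) = 0.81440 rad → d = 6371·c ≈ 5188.57 km.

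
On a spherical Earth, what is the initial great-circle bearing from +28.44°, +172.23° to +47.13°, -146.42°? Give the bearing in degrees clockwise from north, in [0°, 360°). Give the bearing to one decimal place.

48.2°

Δλ = -146.42 − 172.23 = -318.65°; wrapped into (−180°, 180°]: 41.35°.
θ = atan2( sin Δλ · cos φ₂ , cos φ₁ · sin φ₂ − sin φ₁ · cos φ₂ · cos Δλ )
  = atan2(0.44947, 0.40123) = 48.246° → normalised to [0°, 360°): 48.246°.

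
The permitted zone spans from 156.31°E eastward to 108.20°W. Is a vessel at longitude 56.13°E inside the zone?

No

Band width going east from +156.31° to -108.20°: ((-108.20 − 156.31) mod 360) = 95.49°.
Offset of +56.13° east of the west edge: ((56.13 − 156.31) mod 360) = 259.82°.
259.82° > 95.49° ⇒ outside.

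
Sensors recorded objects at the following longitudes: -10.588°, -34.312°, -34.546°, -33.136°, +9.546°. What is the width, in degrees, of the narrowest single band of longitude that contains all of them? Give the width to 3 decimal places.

44.092°

Sort the longitudes: -34.546°, -34.312°, -33.136°, -10.588°, +9.546°.
Eastward gaps between consecutive values (wrapping around): 0.234°, 1.176°, 22.548°, 20.134°, 315.908°.
Largest gap = 315.908° ⇒ minimal covering band is its complement: 360° − 315.908° = 44.092°.
Band runs from -34.546° eastward to +9.546°.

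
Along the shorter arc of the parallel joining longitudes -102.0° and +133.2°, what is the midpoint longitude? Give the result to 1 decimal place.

-164.4°

Signed shortest Δλ from -102.0° to +133.2° is -124.8°.
Midpoint longitude = -102.0° + (-124.8°)/2 = -102.0° − 62.4° = -164.4°.
(The naïve average (-102.0 + +133.2)/2 = 15.6° is on the wrong side of the globe.)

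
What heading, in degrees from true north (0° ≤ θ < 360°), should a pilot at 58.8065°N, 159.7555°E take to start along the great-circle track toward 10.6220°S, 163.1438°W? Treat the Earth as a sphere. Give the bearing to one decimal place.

Δλ = -163.1438 − 159.7555 = -322.8993°; wrapped into (−180°, 180°]: 37.1007°.
θ = atan2( sin Δλ · cos φ₂ , cos φ₁ · sin φ₂ − sin φ₁ · cos φ₂ · cos Δλ )
  = atan2(0.59288, -0.76604) = 142.262° → normalised to [0°, 360°): 142.262°.

142.3°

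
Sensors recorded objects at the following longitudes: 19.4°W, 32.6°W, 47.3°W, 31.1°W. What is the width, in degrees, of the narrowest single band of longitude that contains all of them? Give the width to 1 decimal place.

27.9°

Sort the longitudes: -47.3°, -32.6°, -31.1°, -19.4°.
Eastward gaps between consecutive values (wrapping around): 14.7°, 1.5°, 11.7°, 332.1°.
Largest gap = 332.1° ⇒ minimal covering band is its complement: 360° − 332.1° = 27.9°.
Band runs from -47.3° eastward to -19.4°.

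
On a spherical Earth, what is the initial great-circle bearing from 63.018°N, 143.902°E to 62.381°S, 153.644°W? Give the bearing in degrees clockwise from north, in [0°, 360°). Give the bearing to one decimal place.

145.3°

Δλ = -153.644 − 143.902 = -297.546°; wrapped into (−180°, 180°]: 62.454°.
θ = atan2( sin Δλ · cos φ₂ , cos φ₁ · sin φ₂ − sin φ₁ · cos φ₂ · cos Δλ )
  = atan2(0.41104, -0.59307) = 145.275° → normalised to [0°, 360°): 145.275°.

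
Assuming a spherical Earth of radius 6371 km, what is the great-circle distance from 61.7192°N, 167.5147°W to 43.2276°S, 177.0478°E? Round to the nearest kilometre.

11752 km

Δλ = 177.0478 − -167.5147 = 344.5625°; wrapped into (−180°, 180°]: -15.4375°.
Δφ = -43.2276 − 61.7192 = -104.9468°.
a = sin²(Δφ/2) + cos φ₁ · cos φ₂ · sin²(Δλ/2) = 0.635189.
c = 2·atan2(√a, √(1−a)) = 1.84458 rad → d = 6371·c ≈ 11751.83 km.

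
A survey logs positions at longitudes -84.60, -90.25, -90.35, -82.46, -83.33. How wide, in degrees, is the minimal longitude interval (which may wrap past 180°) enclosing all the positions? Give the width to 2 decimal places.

7.89°

Sort the longitudes: -90.35°, -90.25°, -84.60°, -83.33°, -82.46°.
Eastward gaps between consecutive values (wrapping around): 0.10°, 5.65°, 1.27°, 0.87°, 352.11°.
Largest gap = 352.11° ⇒ minimal covering band is its complement: 360° − 352.11° = 7.89°.
Band runs from -90.35° eastward to -82.46°.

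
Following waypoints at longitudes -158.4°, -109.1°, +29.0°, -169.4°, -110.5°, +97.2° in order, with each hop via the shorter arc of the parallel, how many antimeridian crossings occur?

Leg 1: -158.4° → -109.1°, shortest Δλ = 49.3° (east) — does not cross 180°.
Leg 2: -109.1° → +29.0°, shortest Δλ = 138.1° (east) — does not cross 180°.
Leg 3: +29.0° → -169.4°, shortest Δλ = 161.6° (east) — crosses 180°.
Leg 4: -169.4° → -110.5°, shortest Δλ = 58.9° (east) — does not cross 180°.
Leg 5: -110.5° → +97.2°, shortest Δλ = -152.3° (west) — crosses 180°.
Total crossings: 2.

2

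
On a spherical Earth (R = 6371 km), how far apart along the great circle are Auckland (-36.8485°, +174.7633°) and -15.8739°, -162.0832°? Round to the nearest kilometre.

Δλ = -162.0832 − 174.7633 = -336.8465°; wrapped into (−180°, 180°]: 23.1535°.
Δφ = -15.8739 − -36.8485 = 20.9746°.
a = sin²(Δφ/2) + cos φ₁ · cos φ₂ · sin²(Δλ/2) = 0.064129.
c = 2·atan2(√a, √(1−a)) = 0.51205 rad → d = 6371·c ≈ 3262.26 km.

3262 km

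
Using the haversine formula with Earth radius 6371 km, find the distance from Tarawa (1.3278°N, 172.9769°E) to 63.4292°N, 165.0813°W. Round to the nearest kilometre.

Δλ = -165.0813 − 172.9769 = -338.0582°; wrapped into (−180°, 180°]: 21.9418°.
Δφ = 63.4292 − 1.3278 = 62.1014°.
a = sin²(Δφ/2) + cos φ₁ · cos φ₂ · sin²(Δλ/2) = 0.282242.
c = 2·atan2(√a, √(1−a)) = 1.12018 rad → d = 6371·c ≈ 7136.70 km.

7137 km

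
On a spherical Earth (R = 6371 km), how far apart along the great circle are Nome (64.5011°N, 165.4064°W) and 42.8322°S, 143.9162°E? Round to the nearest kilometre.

12724 km

Δλ = 143.9162 − -165.4064 = 309.3226°; wrapped into (−180°, 180°]: -50.6774°.
Δφ = -42.8322 − 64.5011 = -107.3333°.
a = sin²(Δφ/2) + cos φ₁ · cos φ₂ · sin²(Δλ/2) = 0.706788.
c = 2·atan2(√a, √(1−a)) = 1.99717 rad → d = 6371·c ≈ 12724.00 km.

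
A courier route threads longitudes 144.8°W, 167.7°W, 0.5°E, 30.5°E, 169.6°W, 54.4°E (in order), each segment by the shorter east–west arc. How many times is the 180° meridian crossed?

Leg 1: -144.8° → -167.7°, shortest Δλ = -22.9° (west) — does not cross 180°.
Leg 2: -167.7° → +0.5°, shortest Δλ = 168.2° (east) — does not cross 180°.
Leg 3: +0.5° → +30.5°, shortest Δλ = 30.0° (east) — does not cross 180°.
Leg 4: +30.5° → -169.6°, shortest Δλ = 159.9° (east) — crosses 180°.
Leg 5: -169.6° → +54.4°, shortest Δλ = -136.0° (west) — crosses 180°.
Total crossings: 2.

2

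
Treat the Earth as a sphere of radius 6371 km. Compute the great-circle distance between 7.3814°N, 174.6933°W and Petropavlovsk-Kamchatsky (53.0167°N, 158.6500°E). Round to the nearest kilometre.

Δλ = 158.6500 − -174.6933 = 333.3433°; wrapped into (−180°, 180°]: -26.6567°.
Δφ = 53.0167 − 7.3814 = 45.6353°.
a = sin²(Δφ/2) + cos φ₁ · cos φ₂ · sin²(Δλ/2) = 0.182094.
c = 2·atan2(√a, √(1−a)) = 0.88174 rad → d = 6371·c ≈ 5617.55 km.

5618 km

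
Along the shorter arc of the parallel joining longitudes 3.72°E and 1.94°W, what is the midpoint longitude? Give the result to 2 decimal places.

0.89°E

Signed shortest Δλ from +3.72° to -1.94° is -5.66°.
Midpoint longitude = +3.72° + (-5.66°)/2 = +3.72° − 2.83° = +0.89°.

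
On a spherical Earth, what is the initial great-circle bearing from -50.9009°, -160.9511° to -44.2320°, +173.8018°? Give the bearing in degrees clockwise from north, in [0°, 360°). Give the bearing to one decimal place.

281.7°

Δλ = 173.8018 − -160.9511 = 334.7529°; wrapped into (−180°, 180°]: -25.2471°.
θ = atan2( sin Δλ · cos φ₂ , cos φ₁ · sin φ₂ − sin φ₁ · cos φ₂ · cos Δλ )
  = atan2(-0.30561, 0.06301) = -78.349° → normalised to [0°, 360°): 281.651°.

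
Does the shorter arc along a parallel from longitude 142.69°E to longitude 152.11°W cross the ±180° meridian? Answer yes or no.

Yes

Naïve |-152.11 − 142.69| = 294.8° > 180°, so the shorter arc goes the other way round — across 180°.
Signed shortest Δλ = ((-152.11 − 142.69 + 180) mod 360) − 180 = 65.2°.
Going east by 65.2° from +142.69° passes through 180° before reaching -152.11°.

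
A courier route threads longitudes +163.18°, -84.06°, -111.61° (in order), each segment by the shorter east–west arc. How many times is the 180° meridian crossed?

1

Leg 1: +163.18° → -84.06°, shortest Δλ = 112.76° (east) — crosses 180°.
Leg 2: -84.06° → -111.61°, shortest Δλ = -27.55° (west) — does not cross 180°.
Total crossings: 1.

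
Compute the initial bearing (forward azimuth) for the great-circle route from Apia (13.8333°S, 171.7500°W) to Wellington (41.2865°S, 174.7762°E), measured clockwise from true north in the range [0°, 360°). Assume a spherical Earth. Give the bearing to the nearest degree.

Δλ = 174.7762 − -171.7500 = 346.5262°; wrapped into (−180°, 180°]: -13.4738°.
θ = atan2( sin Δλ · cos φ₂ , cos φ₁ · sin φ₂ − sin φ₁ · cos φ₂ · cos Δλ )
  = atan2(-0.17508, -0.46597) = -159.407° → normalised to [0°, 360°): 200.593°.

201°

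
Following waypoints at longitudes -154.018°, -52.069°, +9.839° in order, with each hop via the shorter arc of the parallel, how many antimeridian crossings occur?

0

Leg 1: -154.018° → -52.069°, shortest Δλ = 101.949° (east) — does not cross 180°.
Leg 2: -52.069° → +9.839°, shortest Δλ = 61.908° (east) — does not cross 180°.
Total crossings: 0.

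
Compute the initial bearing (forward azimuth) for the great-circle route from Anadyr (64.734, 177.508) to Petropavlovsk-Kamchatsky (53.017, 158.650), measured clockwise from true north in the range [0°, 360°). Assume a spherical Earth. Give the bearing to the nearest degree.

Δλ = 158.650 − 177.508 = -18.858°.
θ = atan2( sin Δλ · cos φ₂ , cos φ₁ · sin φ₂ − sin φ₁ · cos φ₂ · cos Δλ )
  = atan2(-0.19444, -0.17388) = -131.804° → normalised to [0°, 360°): 228.196°.

228°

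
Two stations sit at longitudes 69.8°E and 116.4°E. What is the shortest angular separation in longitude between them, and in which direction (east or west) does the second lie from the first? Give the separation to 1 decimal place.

Raw difference: 116.4 − 69.8 = 46.6°.
Normalise into (−180°, 180°]: 46.6° stays 46.6°.
Positive ⇒ the second point lies to the east; separation 46.6°.

46.6° east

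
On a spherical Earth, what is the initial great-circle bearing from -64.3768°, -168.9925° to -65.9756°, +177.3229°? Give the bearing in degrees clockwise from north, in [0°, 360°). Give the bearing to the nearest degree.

Δλ = 177.3229 − -168.9925 = 346.3154°; wrapped into (−180°, 180°]: -13.6846°.
θ = atan2( sin Δλ · cos φ₂ , cos φ₁ · sin φ₂ − sin φ₁ · cos φ₂ · cos Δλ )
  = atan2(-0.09632, -0.03832) = -111.696° → normalised to [0°, 360°): 248.304°.

248°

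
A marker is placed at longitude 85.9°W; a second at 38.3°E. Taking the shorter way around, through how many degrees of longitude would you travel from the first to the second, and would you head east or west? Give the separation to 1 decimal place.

Raw difference: 38.3 − -85.9 = 124.2°.
Normalise into (−180°, 180°]: 124.2° stays 124.2°.
Positive ⇒ the second point lies to the east; separation 124.2°.

124.2° east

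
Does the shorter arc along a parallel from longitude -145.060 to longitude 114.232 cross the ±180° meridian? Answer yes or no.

Yes

Naïve |114.232 − -145.060| = 259.292° > 180°, so the shorter arc goes the other way round — across 180°.
Signed shortest Δλ = ((114.232 − -145.060 + 180) mod 360) − 180 = -100.708°.
Going west by 100.708° from -145.060° passes through 180° before reaching +114.232°.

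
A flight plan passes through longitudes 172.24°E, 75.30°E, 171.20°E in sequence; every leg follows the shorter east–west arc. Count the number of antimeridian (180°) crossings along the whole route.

Leg 1: +172.24° → +75.30°, shortest Δλ = -96.94° (west) — does not cross 180°.
Leg 2: +75.30° → +171.20°, shortest Δλ = 95.9° (east) — does not cross 180°.
Total crossings: 0.

0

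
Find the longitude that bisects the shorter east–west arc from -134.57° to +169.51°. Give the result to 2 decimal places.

-162.53°

Signed shortest Δλ from -134.57° to +169.51° is -55.92°.
Midpoint longitude = -134.57° + (-55.92°)/2 = -134.57° − 27.96° = -162.53°.
(The naïve average (-134.57 + +169.51)/2 = 17.47° is on the wrong side of the globe.)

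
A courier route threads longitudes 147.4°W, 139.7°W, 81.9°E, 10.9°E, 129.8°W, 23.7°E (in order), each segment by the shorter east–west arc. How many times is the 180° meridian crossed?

Leg 1: -147.4° → -139.7°, shortest Δλ = 7.7° (east) — does not cross 180°.
Leg 2: -139.7° → +81.9°, shortest Δλ = -138.4° (west) — crosses 180°.
Leg 3: +81.9° → +10.9°, shortest Δλ = -71.0° (west) — does not cross 180°.
Leg 4: +10.9° → -129.8°, shortest Δλ = -140.7° (west) — does not cross 180°.
Leg 5: -129.8° → +23.7°, shortest Δλ = 153.5° (east) — does not cross 180°.
Total crossings: 1.

1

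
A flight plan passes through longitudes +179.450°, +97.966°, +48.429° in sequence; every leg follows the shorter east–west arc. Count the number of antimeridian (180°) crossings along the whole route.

Leg 1: +179.450° → +97.966°, shortest Δλ = -81.484° (west) — does not cross 180°.
Leg 2: +97.966° → +48.429°, shortest Δλ = -49.537° (west) — does not cross 180°.
Total crossings: 0.

0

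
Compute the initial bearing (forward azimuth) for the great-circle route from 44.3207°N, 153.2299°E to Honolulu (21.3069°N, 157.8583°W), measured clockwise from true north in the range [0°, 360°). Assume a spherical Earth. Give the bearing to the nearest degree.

103°

Δλ = -157.8583 − 153.2299 = -311.0882°; wrapped into (−180°, 180°]: 48.9118°.
θ = atan2( sin Δλ · cos φ₂ , cos φ₁ · sin φ₂ − sin φ₁ · cos φ₂ · cos Δλ )
  = atan2(0.70218, -0.16783) = 103.442° → normalised to [0°, 360°): 103.442°.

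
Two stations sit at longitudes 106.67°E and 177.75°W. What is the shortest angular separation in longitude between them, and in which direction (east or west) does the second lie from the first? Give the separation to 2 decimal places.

75.58° east

Raw difference: -177.75 − 106.67 = -284.42°.
Normalise into (−180°, 180°]: -284.42° + 360° = 75.58°.
Positive ⇒ the second point lies to the east; separation 75.58°.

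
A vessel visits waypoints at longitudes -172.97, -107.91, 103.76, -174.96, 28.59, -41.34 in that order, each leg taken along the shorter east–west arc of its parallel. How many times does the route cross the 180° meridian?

Leg 1: -172.97° → -107.91°, shortest Δλ = 65.06° (east) — does not cross 180°.
Leg 2: -107.91° → +103.76°, shortest Δλ = -148.33° (west) — crosses 180°.
Leg 3: +103.76° → -174.96°, shortest Δλ = 81.28° (east) — crosses 180°.
Leg 4: -174.96° → +28.59°, shortest Δλ = -156.45° (west) — crosses 180°.
Leg 5: +28.59° → -41.34°, shortest Δλ = -69.93° (west) — does not cross 180°.
Total crossings: 3.

3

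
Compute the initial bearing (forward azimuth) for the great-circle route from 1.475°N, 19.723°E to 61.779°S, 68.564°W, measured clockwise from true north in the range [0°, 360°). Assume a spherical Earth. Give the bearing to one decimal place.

Δλ = -68.564 − 19.723 = -88.287°.
θ = atan2( sin Δλ · cos φ₂ , cos φ₁ · sin φ₂ − sin φ₁ · cos φ₂ · cos Δλ )
  = atan2(-0.47266, -0.88120) = -151.792° → normalised to [0°, 360°): 208.208°.

208.2°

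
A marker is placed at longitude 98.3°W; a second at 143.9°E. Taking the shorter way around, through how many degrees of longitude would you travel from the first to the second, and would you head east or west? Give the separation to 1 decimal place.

Raw difference: 143.9 − -98.3 = 242.2°.
Normalise into (−180°, 180°]: 242.2° − 360° = -117.8°.
Negative ⇒ the second point lies to the west; separation 117.8°.

117.8° west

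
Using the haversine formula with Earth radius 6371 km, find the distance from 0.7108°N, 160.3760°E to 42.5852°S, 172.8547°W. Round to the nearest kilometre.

Δλ = -172.8547 − 160.3760 = -333.2307°; wrapped into (−180°, 180°]: 26.7693°.
Δφ = -42.5852 − 0.7108 = -43.2960°.
a = sin²(Δφ/2) + cos φ₁ · cos φ₂ · sin²(Δλ/2) = 0.175541.
c = 2·atan2(√a, √(1−a)) = 0.86463 rad → d = 6371·c ≈ 5508.58 km.

5509 km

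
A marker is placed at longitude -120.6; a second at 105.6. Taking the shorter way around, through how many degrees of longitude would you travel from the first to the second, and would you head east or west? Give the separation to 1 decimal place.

133.8° west

Raw difference: 105.6 − -120.6 = 226.2°.
Normalise into (−180°, 180°]: 226.2° − 360° = -133.8°.
Negative ⇒ the second point lies to the west; separation 133.8°.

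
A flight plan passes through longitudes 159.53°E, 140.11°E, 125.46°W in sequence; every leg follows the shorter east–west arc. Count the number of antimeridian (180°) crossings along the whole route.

1

Leg 1: +159.53° → +140.11°, shortest Δλ = -19.42° (west) — does not cross 180°.
Leg 2: +140.11° → -125.46°, shortest Δλ = 94.43° (east) — crosses 180°.
Total crossings: 1.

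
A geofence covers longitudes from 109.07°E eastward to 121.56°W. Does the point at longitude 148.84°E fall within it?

Yes

Band width going east from +109.07° to -121.56°: ((-121.56 − 109.07) mod 360) = 129.37°.
Offset of +148.84° east of the west edge: ((148.84 − 109.07) mod 360) = 39.77°.
39.77° ≤ 129.37° ⇒ inside.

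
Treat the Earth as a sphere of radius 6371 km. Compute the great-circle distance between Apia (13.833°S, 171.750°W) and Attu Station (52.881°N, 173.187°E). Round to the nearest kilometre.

Δλ = 173.187 − -171.750 = 344.937°; wrapped into (−180°, 180°]: -15.063°.
Δφ = 52.881 − -13.833 = 66.714°.
a = sin²(Δφ/2) + cos φ₁ · cos φ₂ · sin²(Δλ/2) = 0.312406.
c = 2·atan2(√a, √(1−a)) = 1.18620 rad → d = 6371·c ≈ 7557.26 km.

7557 km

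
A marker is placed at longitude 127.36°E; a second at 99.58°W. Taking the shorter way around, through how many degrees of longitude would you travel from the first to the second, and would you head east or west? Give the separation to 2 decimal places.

133.06° east

Raw difference: -99.58 − 127.36 = -226.94°.
Normalise into (−180°, 180°]: -226.94° + 360° = 133.06°.
Positive ⇒ the second point lies to the east; separation 133.06°.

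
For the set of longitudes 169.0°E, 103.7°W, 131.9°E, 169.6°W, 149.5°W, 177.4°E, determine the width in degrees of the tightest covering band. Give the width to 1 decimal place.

124.4°

Sort the longitudes: -169.6°, -149.5°, -103.7°, +131.9°, +169.0°, +177.4°.
Eastward gaps between consecutive values (wrapping around): 20.1°, 45.8°, 235.6°, 37.1°, 8.4°, 13.0°.
Largest gap = 235.6° ⇒ minimal covering band is its complement: 360° − 235.6° = 124.4°.
Band runs from +131.9° eastward to -103.7°, crossing the antimeridian.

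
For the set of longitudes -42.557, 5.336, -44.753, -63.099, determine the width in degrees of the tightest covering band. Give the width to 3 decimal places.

Sort the longitudes: -63.099°, -44.753°, -42.557°, +5.336°.
Eastward gaps between consecutive values (wrapping around): 18.346°, 2.196°, 47.893°, 291.565°.
Largest gap = 291.565° ⇒ minimal covering band is its complement: 360° − 291.565° = 68.435°.
Band runs from -63.099° eastward to +5.336°.

68.435°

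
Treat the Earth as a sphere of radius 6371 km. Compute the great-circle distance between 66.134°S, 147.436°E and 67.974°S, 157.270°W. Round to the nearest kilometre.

Δλ = -157.270 − 147.436 = -304.706°; wrapped into (−180°, 180°]: 55.294°.
Δφ = -67.974 − -66.134 = -1.840°.
a = sin²(Δφ/2) + cos φ₁ · cos φ₂ · sin²(Δλ/2) = 0.032929.
c = 2·atan2(√a, √(1−a)) = 0.36495 rad → d = 6371·c ≈ 2325.09 km.

2325 km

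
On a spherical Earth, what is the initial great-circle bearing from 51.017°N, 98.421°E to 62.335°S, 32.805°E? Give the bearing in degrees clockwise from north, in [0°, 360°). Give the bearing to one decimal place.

Δλ = 32.805 − 98.421 = -65.616°.
θ = atan2( sin Δλ · cos φ₂ , cos φ₁ · sin φ₂ − sin φ₁ · cos φ₂ · cos Δλ )
  = atan2(-0.42288, -0.70617) = -149.085° → normalised to [0°, 360°): 210.915°.

210.9°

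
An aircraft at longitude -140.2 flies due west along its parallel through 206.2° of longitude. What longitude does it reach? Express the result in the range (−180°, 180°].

Start at -140.2°; shift −206.2° → -346.4°.
-346.4° lies outside (−180°, 180°]; add 360° → +13.6°.

+13.6°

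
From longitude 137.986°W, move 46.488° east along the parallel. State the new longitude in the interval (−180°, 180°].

91.498°W

Start at -137.986°; shift +46.488° → -91.498°.
-91.498° already lies in (−180°, 180°].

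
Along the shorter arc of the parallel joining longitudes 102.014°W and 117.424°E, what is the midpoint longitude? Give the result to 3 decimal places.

Signed shortest Δλ from -102.014° to +117.424° is -140.562°.
Midpoint longitude = -102.014° + (-140.562°)/2 = -102.014° − 70.281° = -172.295°.
(The naïve average (-102.014 + +117.424)/2 = 7.705° is on the wrong side of the globe.)

172.295°W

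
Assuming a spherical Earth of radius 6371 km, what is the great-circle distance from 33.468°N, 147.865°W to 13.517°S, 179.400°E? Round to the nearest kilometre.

6272 km

Δλ = 179.400 − -147.865 = 327.265°; wrapped into (−180°, 180°]: -32.735°.
Δφ = -13.517 − 33.468 = -46.985°.
a = sin²(Δφ/2) + cos φ₁ · cos φ₂ · sin²(Δλ/2) = 0.223313.
c = 2·atan2(√a, √(1−a)) = 0.98439 rad → d = 6371·c ≈ 6271.53 km.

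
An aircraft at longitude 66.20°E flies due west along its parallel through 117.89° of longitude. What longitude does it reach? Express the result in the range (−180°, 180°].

51.69°W

Start at +66.20°; shift −117.89° → -51.69°.
-51.69° already lies in (−180°, 180°].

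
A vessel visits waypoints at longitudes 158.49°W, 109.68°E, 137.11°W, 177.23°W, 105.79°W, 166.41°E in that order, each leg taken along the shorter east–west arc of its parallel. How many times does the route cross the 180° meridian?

Leg 1: -158.49° → +109.68°, shortest Δλ = -91.83° (west) — crosses 180°.
Leg 2: +109.68° → -137.11°, shortest Δλ = 113.21° (east) — crosses 180°.
Leg 3: -137.11° → -177.23°, shortest Δλ = -40.12° (west) — does not cross 180°.
Leg 4: -177.23° → -105.79°, shortest Δλ = 71.44° (east) — does not cross 180°.
Leg 5: -105.79° → +166.41°, shortest Δλ = -87.8° (west) — crosses 180°.
Total crossings: 3.

3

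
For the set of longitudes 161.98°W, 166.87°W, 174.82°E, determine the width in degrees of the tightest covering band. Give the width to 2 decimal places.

Sort the longitudes: -166.87°, -161.98°, +174.82°.
Eastward gaps between consecutive values (wrapping around): 4.89°, 336.80°, 18.31°.
Largest gap = 336.80° ⇒ minimal covering band is its complement: 360° − 336.80° = 23.20°.
Band runs from +174.82° eastward to -161.98°, crossing the antimeridian.

23.20°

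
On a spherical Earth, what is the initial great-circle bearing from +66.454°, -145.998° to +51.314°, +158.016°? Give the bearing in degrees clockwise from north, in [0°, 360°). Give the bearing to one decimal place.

269.0°

Δλ = 158.016 − -145.998 = 304.014°; wrapped into (−180°, 180°]: -55.986°.
θ = atan2( sin Δλ · cos φ₂ , cos φ₁ · sin φ₂ − sin φ₁ · cos φ₂ · cos Δλ )
  = atan2(-0.51811, -0.00871) = -90.963° → normalised to [0°, 360°): 269.037°.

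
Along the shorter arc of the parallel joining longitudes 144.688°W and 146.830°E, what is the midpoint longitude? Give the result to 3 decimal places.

Signed shortest Δλ from -144.688° to +146.830° is -68.482°.
Midpoint longitude = -144.688° + (-68.482°)/2 = -144.688° − 34.241° = -178.929°.
(The naïve average (-144.688 + +146.830)/2 = 1.071° is on the wrong side of the globe.)

178.929°W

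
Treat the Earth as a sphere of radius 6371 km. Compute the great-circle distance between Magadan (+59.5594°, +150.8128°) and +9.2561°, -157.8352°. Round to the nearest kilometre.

7027 km

Δλ = -157.8352 − 150.8128 = -308.6480°; wrapped into (−180°, 180°]: 51.3520°.
Δφ = 9.2561 − 59.5594 = -50.3033°.
a = sin²(Δφ/2) + cos φ₁ · cos φ₂ · sin²(Δλ/2) = 0.274514.
c = 2·atan2(√a, √(1−a)) = 1.10294 rad → d = 6371·c ≈ 7026.84 km.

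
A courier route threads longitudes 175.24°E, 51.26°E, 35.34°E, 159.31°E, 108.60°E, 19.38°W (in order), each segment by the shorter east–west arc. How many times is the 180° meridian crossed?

Leg 1: +175.24° → +51.26°, shortest Δλ = -123.98° (west) — does not cross 180°.
Leg 2: +51.26° → +35.34°, shortest Δλ = -15.92° (west) — does not cross 180°.
Leg 3: +35.34° → +159.31°, shortest Δλ = 123.97° (east) — does not cross 180°.
Leg 4: +159.31° → +108.60°, shortest Δλ = -50.71° (west) — does not cross 180°.
Leg 5: +108.60° → -19.38°, shortest Δλ = -127.98° (west) — does not cross 180°.
Total crossings: 0.

0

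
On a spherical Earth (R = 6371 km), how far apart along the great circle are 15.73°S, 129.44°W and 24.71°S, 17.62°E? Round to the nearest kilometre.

Δλ = 17.62 − -129.44 = 147.06°.
Δφ = -24.71 − -15.73 = -8.98°.
a = sin²(Δφ/2) + cos φ₁ · cos φ₂ · sin²(Δλ/2) = 0.810258.
c = 2·atan2(√a, √(1−a)) = 2.24020 rad → d = 6371·c ≈ 14272.29 km.

14272 km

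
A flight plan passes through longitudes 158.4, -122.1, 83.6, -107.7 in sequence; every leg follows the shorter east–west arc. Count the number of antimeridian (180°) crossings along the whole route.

3

Leg 1: +158.4° → -122.1°, shortest Δλ = 79.5° (east) — crosses 180°.
Leg 2: -122.1° → +83.6°, shortest Δλ = -154.3° (west) — crosses 180°.
Leg 3: +83.6° → -107.7°, shortest Δλ = 168.7° (east) — crosses 180°.
Total crossings: 3.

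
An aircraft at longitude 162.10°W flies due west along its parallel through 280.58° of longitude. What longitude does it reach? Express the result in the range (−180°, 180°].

Start at -162.10°; shift −280.58° → -442.68°.
-442.68° lies outside (−180°, 180°]; add 360° → -82.68°.

82.68°W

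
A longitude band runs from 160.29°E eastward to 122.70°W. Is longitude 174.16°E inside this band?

Yes

Band width going east from +160.29° to -122.70°: ((-122.70 − 160.29) mod 360) = 77.01°.
Offset of +174.16° east of the west edge: ((174.16 − 160.29) mod 360) = 13.87°.
13.87° ≤ 77.01° ⇒ inside.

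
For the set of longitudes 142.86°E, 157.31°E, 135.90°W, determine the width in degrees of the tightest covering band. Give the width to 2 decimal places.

Sort the longitudes: -135.90°, +142.86°, +157.31°.
Eastward gaps between consecutive values (wrapping around): 278.76°, 14.45°, 66.79°.
Largest gap = 278.76° ⇒ minimal covering band is its complement: 360° − 278.76° = 81.24°.
Band runs from +142.86° eastward to -135.90°, crossing the antimeridian.

81.24°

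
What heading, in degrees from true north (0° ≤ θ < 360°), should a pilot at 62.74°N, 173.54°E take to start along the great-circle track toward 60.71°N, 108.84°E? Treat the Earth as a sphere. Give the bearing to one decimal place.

295.8°

Δλ = 108.84 − 173.54 = -64.70°.
θ = atan2( sin Δλ · cos φ₂ , cos φ₁ · sin φ₂ − sin φ₁ · cos φ₂ · cos Δλ )
  = atan2(-0.44230, 0.21362) = -64.221° → normalised to [0°, 360°): 295.779°.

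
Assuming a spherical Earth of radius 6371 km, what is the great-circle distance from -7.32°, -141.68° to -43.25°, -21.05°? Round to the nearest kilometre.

11821 km

Δλ = -21.05 − -141.68 = 120.63°.
Δφ = -43.25 − -7.32 = -35.93°.
a = sin²(Δφ/2) + cos φ₁ · cos φ₂ · sin²(Δλ/2) = 0.640388.
c = 2·atan2(√a, √(1−a)) = 1.85540 rad → d = 6371·c ≈ 11820.74 km.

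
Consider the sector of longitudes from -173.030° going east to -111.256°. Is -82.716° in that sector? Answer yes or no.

No

Band width going east from -173.030° to -111.256°: ((-111.256 − -173.030) mod 360) = 61.774°.
Offset of -82.716° east of the west edge: ((-82.716 − -173.030) mod 360) = 90.314°.
90.314° > 61.774° ⇒ outside.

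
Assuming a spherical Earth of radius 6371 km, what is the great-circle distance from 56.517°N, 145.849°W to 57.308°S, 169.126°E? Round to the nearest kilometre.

Δλ = 169.126 − -145.849 = 314.975°; wrapped into (−180°, 180°]: -45.025°.
Δφ = -57.308 − 56.517 = -113.825°.
a = sin²(Δφ/2) + cos φ₁ · cos φ₂ · sin²(Δλ/2) = 0.745656.
c = 2·atan2(√a, √(1−a)) = 2.08439 rad → d = 6371·c ≈ 13279.67 km.

13280 km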